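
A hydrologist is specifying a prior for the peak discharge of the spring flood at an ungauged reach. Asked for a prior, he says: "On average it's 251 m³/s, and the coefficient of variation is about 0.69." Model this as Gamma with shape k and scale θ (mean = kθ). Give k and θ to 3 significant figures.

k ≈ 2.1, θ ≈ 120

For Gamma(k, scale θ): mean = kθ, variance = kθ², so CV = 1/√k.
CV = 0.69, hence k = 1/CV² = 2.1.
Then θ = mean/k = 251/2.1 = 120.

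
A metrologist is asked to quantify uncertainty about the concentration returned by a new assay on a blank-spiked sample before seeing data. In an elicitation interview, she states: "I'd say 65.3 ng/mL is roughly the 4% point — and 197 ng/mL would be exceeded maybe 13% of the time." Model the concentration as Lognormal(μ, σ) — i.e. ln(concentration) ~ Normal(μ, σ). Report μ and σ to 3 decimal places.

μ ≈ 4.851, σ ≈ 0.384

If T ~ Lognormal(μ,σ) then ln T ~ Normal(μ,σ), so the p-quantile of ln T is μ + z_p·σ.
ln(65.3) = 4.179 and ln(197) = 5.283; z_{0.04} = -1.751, z_{0.87} = 1.126.
σ = (5.283 − 4.179)/(1.126 − (-1.751)) = 0.384.
μ = 4.179 − (-1.751)·0.384 = 4.851.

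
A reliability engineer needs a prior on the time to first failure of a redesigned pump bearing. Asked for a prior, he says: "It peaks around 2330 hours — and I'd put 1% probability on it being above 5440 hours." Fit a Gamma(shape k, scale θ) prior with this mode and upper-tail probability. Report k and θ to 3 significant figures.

Gamma(k,θ) with k>1 has mode (k−1)θ, so θ = 2330/(k−1).
Need P(X < 5440) = 0.99 with θ tied to k this way. Start at k = 2, θ = 2330: P(X<5440) ≈ 0.677.
Too low — raise k to concentrate. Iterating converges to k ≈ 7.62.
Then θ = 2330/(7.62−1) ≈ 352.

k ≈ 7.62, θ ≈ 352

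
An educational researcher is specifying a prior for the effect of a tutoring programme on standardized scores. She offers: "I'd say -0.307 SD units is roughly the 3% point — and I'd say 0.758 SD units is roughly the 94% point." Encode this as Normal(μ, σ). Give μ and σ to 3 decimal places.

μ = 0.276, σ = 0.310

For Normal(μ,σ), the p-quantile is μ + z_p·σ. Here z_{0.03} = -1.881, z_{0.94} = 1.555.
So -0.307 = μ − 1.881σ and 0.758 = μ + 1.555σ.
Subtracting: σ = (0.758 − -0.307)/(1.555 − (-1.881)) = 0.310.
Then μ = -0.307 − (-1.881)·0.310 = 0.276.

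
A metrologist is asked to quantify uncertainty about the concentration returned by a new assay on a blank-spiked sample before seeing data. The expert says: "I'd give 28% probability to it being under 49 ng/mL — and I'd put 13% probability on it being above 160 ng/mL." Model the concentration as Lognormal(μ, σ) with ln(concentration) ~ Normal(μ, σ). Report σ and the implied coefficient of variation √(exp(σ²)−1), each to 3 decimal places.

If T ~ Lognormal(μ,σ) then ln T ~ Normal(μ,σ), so the p-quantile of ln T is μ + z_p·σ.
ln(49) = 3.892 and ln(160) = 5.075; z_{0.28} = -0.5828, z_{0.87} = 1.126.
σ = (5.075 − 3.892)/(1.126 − (-0.5828)) = 0.692.
μ = 3.892 − (-0.5828)·0.692 = 4.295.
CV = √(exp(σ²)−1) = √(exp(0.4793)−1) = 0.784.

σ ≈ 0.692, CV ≈ 0.784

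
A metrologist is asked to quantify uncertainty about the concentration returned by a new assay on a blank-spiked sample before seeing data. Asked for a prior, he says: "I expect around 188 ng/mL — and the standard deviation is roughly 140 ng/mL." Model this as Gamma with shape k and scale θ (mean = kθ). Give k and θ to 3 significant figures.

For Gamma(k, scale θ): mean = kθ, variance = kθ², so CV = 1/√k.
CV = SD/mean = 140/188 = 0.7447, hence k = 1/CV² = 1.8.
Then θ = mean/k = 188/1.8 = 104.

k ≈ 1.8, θ ≈ 104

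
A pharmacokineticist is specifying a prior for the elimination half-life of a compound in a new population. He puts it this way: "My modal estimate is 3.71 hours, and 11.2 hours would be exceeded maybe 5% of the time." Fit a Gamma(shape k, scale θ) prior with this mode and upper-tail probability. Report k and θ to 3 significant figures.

k ≈ 3.17, θ ≈ 1.71

Gamma(k,θ) with k>1 has mode (k−1)θ, so θ = 3.71/(k−1).
Need P(X < 11.2) = 0.95 with θ tied to k this way. Start at k = 2, θ = 3.71: P(X<11.2) ≈ 0.804.
Too low — raise k to concentrate. Iterating converges to k ≈ 3.17.
Then θ = 3.71/(3.17−1) ≈ 1.71.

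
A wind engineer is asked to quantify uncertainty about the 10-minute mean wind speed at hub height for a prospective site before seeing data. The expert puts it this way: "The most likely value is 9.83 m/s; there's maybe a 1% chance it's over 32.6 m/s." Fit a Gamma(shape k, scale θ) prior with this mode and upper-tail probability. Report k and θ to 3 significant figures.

k ≈ 4.06, θ ≈ 3.22

Gamma(k,θ) with k>1 has mode (k−1)θ, so θ = 9.83/(k−1).
Need P(X < 32.6) = 0.99 with θ tied to k this way. Start at k = 2, θ = 9.83: P(X<32.6) ≈ 0.843.
Too low — raise k to concentrate. Iterating converges to k ≈ 4.06.
Then θ = 9.83/(4.06−1) ≈ 3.22.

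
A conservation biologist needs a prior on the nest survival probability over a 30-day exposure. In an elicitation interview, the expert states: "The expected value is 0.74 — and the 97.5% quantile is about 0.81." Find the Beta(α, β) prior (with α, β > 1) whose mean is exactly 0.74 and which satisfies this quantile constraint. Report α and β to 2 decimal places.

α ≈ 100.45, β ≈ 35.29

With mean 0.74 fixed, write α = 0.74s, β = 0.26s where s = α+β.
Need P(θ < 0.81) = 0.975 under Beta(0.74s, 0.26s). Normal approximation: (q−m)/√(m(1−m)/s) ≈ z_{0.975} = 1.96, so s ≈ 0.74·0.26·(1.96)²/(0.81−0.74)² = 150.8.
At s = 150.8: P(θ<0.81) ≈ 0.981. Adjusting to match 0.975 gives s ≈ 135.74.
So α = 0.74·135.74 ≈ 100.45, β = 0.26·135.74 ≈ 35.29.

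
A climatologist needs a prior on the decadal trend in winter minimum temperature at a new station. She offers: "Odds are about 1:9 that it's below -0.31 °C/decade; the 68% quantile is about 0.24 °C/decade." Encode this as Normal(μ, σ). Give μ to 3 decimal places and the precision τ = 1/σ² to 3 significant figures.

For Normal(μ,σ), the p-quantile is μ + z_p·σ. Here z_{0.1} = -1.282, z_{0.68} = 0.4677.
So -0.31 = μ − 1.282σ and 0.24 = μ + 0.4677σ.
Subtracting: σ = (0.24 − -0.31)/(0.4677 − (-1.282)) = 0.314.
Then μ = -0.31 − (-1.282)·0.314 = 0.093.
Precision τ = 1/σ² = 1/0.3144² = 10.1.

μ = 0.093, τ = 10.1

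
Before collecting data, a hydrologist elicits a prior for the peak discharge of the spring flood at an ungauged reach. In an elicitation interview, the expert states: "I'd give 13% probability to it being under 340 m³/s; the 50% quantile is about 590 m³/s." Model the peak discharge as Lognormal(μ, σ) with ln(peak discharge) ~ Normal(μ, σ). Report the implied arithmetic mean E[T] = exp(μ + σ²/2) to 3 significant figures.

If T ~ Lognormal(μ,σ) then ln T ~ Normal(μ,σ), so the p-quantile of ln T is μ + z_p·σ.
ln(340) = 5.829 and ln(590) = 6.38; z_{0.13} = -1.126, z_{0.5} = 0.
σ = (6.38 − 5.829)/(0 − (-1.126)) = 0.489.
μ = 5.829 − (-1.126)·0.489 = 6.380.
E[T] = exp(μ + σ²/2) = exp(6.380 + 0.1197) = 665 m³/s.

E[T] ≈ 665 m³/s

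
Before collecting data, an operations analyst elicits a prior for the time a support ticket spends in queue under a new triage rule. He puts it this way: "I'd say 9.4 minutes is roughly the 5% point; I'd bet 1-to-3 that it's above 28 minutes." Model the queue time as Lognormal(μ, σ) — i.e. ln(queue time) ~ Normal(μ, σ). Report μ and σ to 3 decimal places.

If T ~ Lognormal(μ,σ) then ln T ~ Normal(μ,σ), so the p-quantile of ln T is μ + z_p·σ.
ln(9.4) = 2.241 and ln(28) = 3.332; z_{0.05} = -1.645, z_{0.75} = 0.6745.
σ = (3.332 − 2.241)/(0.6745 − (-1.645)) = 0.471.
μ = 2.241 − (-1.645)·0.471 = 3.015.

μ ≈ 3.015, σ ≈ 0.471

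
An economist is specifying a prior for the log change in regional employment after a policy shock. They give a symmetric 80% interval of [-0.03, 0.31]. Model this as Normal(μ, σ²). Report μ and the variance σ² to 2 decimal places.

A symmetric 80% interval runs μ ± z·σ with z = 1.282.
Half-width = 0.17, so σ = 0.17/1.282 = 0.133 and σ² = 0.02.
μ is the interval midpoint, 0.14.

μ = 0.14, σ² = 0.02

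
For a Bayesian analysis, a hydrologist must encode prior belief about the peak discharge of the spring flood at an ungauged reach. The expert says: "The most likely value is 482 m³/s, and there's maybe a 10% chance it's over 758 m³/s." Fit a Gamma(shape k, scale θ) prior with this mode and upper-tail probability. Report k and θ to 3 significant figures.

k ≈ 10.1, θ ≈ 52.7

Gamma(k,θ) with k>1 has mode (k−1)θ, so θ = 482/(k−1).
Need P(X < 758) = 0.9 with θ tied to k this way. Start at k = 2, θ = 482: P(X<758) ≈ 0.466.
Too low — raise k to concentrate. Iterating converges to k ≈ 10.1.
Then θ = 482/(10.1−1) ≈ 52.7.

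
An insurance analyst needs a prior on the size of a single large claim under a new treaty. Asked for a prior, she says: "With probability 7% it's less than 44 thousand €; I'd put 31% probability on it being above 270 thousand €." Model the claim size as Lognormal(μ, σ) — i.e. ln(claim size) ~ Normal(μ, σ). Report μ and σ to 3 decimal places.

μ ≈ 5.142, σ ≈ 0.920

If T ~ Lognormal(μ,σ) then ln T ~ Normal(μ,σ), so the p-quantile of ln T is μ + z_p·σ.
ln(44) = 3.784 and ln(270) = 5.598; z_{0.07} = -1.476, z_{0.69} = 0.4959.
σ = (5.598 − 3.784)/(0.4959 − (-1.476)) = 0.920.
μ = 3.784 − (-1.476)·0.920 = 5.142.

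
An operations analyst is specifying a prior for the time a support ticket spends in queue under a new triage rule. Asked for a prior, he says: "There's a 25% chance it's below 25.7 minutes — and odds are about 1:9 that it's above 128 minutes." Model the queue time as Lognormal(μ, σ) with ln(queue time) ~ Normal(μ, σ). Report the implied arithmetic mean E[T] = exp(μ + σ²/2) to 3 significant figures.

E[T] ≈ 62.6 minutes

If T ~ Lognormal(μ,σ) then ln T ~ Normal(μ,σ), so the p-quantile of ln T is μ + z_p·σ.
ln(25.7) = 3.246 and ln(128) = 4.852; z_{0.25} = -0.6745, z_{0.9} = 1.282.
σ = (4.852 − 3.246)/(1.282 − (-0.6745)) = 0.821.
μ = 3.246 − (-0.6745)·0.821 = 3.800.
E[T] = exp(μ + σ²/2) = exp(3.800 + 0.3369) = 62.6 minutes.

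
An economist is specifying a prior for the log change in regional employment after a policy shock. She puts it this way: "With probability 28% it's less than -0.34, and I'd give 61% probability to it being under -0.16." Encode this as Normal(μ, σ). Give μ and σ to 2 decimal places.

The p-quantile of Normal(μ,σ) is μ + z_p·σ, with z_{0.28} = -0.5828 and z_{0.61} = 0.2793.
Eliminate σ: μ = (z₂·x₁ − z₁·x₂)/(z₂ − z₁) = (0.2793·-0.34 − (-0.5828)·-0.16)/0.8622 = -0.22.
Then σ = (x₂ − x₁)/(z₂ − z₁) = (-0.16 − -0.34)/0.8622 = 0.21.

μ = -0.22, σ = 0.21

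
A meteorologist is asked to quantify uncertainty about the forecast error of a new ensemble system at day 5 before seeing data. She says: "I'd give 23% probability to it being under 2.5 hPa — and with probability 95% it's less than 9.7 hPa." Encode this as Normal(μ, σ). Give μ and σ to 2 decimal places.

For Normal(μ,σ), the p-quantile is μ + z_p·σ. Here z_{0.23} = -0.7388, z_{0.95} = 1.645.
So 2.5 = μ − 0.7388σ and 9.7 = μ + 1.645σ.
Subtracting: σ = (9.7 − 2.5)/(1.645 − (-0.7388)) = 3.02.
Then μ = 2.5 − (-0.7388)·3.02 = 4.73.

μ = 4.73, σ = 3.02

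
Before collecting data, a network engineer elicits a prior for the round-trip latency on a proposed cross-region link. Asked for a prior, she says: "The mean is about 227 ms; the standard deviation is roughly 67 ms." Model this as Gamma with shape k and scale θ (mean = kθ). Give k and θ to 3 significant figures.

For Gamma(k, scale θ): mean = kθ, variance = kθ², so CV = 1/√k.
CV = SD/mean = 67/227 = 0.2952, hence k = 1/CV² = 11.5.
Then θ = mean/k = 227/11.5 = 19.8.

k ≈ 11.5, θ ≈ 19.8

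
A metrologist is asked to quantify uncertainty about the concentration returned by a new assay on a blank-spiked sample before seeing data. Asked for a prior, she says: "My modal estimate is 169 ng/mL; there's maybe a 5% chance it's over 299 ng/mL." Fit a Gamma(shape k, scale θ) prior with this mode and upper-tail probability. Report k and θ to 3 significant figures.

k ≈ 9.57, θ ≈ 19.7

Gamma(k,θ) with k>1 has mode (k−1)θ, so θ = 169/(k−1).
Need P(X < 299) = 0.95 with θ tied to k this way. Start at k = 2, θ = 169: P(X<299) ≈ 0.528.
Too low — raise k to concentrate. Iterating converges to k ≈ 9.57.
Then θ = 169/(9.57−1) ≈ 19.7.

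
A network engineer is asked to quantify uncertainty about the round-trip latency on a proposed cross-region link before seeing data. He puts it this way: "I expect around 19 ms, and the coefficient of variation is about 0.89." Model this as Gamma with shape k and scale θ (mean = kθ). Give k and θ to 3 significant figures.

k ≈ 1.26, θ ≈ 15

For Gamma(k, scale θ): mean = kθ, variance = kθ², so CV = 1/√k.
CV = 0.89, hence k = 1/CV² = 1.26.
Then θ = mean/k = 19/1.26 = 15.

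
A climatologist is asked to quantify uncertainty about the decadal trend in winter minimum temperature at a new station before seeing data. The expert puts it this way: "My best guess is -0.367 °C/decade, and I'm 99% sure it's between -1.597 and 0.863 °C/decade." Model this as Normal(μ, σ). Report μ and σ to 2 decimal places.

μ = -0.37, σ = 0.48

A symmetric 99% interval runs μ ± z·σ with z = 2.576.
Half-width = 1.23, so σ = 1.23/2.576 = 0.48.
μ is the stated best guess, -0.37.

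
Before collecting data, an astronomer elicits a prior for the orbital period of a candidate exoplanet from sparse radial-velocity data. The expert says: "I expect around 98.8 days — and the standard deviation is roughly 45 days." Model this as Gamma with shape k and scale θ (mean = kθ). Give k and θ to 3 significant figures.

For Gamma(k, scale θ): mean = kθ, variance = kθ², so CV = 1/√k.
CV = SD/mean = 45/98.8 = 0.4555, hence k = 1/CV² = 4.82.
Then θ = mean/k = 98.8/4.82 = 20.5.

k ≈ 4.82, θ ≈ 20.5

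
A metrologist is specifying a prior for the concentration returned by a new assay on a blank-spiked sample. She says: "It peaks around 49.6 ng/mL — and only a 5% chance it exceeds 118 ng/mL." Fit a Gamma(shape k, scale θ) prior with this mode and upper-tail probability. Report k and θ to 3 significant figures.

Gamma(k,θ) with k>1 has mode (k−1)θ, so θ = 49.6/(k−1).
Need P(X < 118) = 0.95 with θ tied to k this way. Start at k = 2, θ = 49.6: P(X<118) ≈ 0.687.
Too low — raise k to concentrate. Iterating converges to k ≈ 4.64.
Then θ = 49.6/(4.64−1) ≈ 13.6.

k ≈ 4.64, θ ≈ 13.6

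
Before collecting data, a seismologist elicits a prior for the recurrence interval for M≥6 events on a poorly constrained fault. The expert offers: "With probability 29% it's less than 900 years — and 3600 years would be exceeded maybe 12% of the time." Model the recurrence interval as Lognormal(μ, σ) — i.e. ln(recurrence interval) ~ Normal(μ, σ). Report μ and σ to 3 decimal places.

If T ~ Lognormal(μ,σ) then ln T ~ Normal(μ,σ), so the p-quantile of ln T is μ + z_p·σ.
ln(900) = 6.802 and ln(3600) = 8.189; z_{0.29} = -0.5534, z_{0.88} = 1.175.
σ = (8.189 − 6.802)/(1.175 − (-0.5534)) = 0.802.
μ = 6.802 − (-0.5534)·0.802 = 7.246.

μ ≈ 7.246, σ ≈ 0.802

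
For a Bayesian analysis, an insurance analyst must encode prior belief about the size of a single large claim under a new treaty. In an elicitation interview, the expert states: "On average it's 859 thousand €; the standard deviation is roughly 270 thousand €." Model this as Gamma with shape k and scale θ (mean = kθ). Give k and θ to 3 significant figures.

For Gamma(k, scale θ): mean = kθ, variance = kθ², so CV = 1/√k.
CV = SD/mean = 270/859 = 0.3143, hence k = 1/CV² = 10.1.
Then θ = mean/k = 859/10.1 = 84.9.

k ≈ 10.1, θ ≈ 84.9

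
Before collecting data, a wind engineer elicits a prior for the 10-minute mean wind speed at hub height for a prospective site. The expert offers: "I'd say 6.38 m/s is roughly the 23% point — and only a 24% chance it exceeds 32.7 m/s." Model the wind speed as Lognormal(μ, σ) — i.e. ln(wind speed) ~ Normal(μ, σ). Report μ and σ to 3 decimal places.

μ ≈ 2.689, σ ≈ 1.131

If T ~ Lognormal(μ,σ) then ln T ~ Normal(μ,σ), so the p-quantile of ln T is μ + z_p·σ.
ln(6.38) = 1.853 and ln(32.7) = 3.487; z_{0.23} = -0.7388, z_{0.76} = 0.7063.
σ = (3.487 − 1.853)/(0.7063 − (-0.7388)) = 1.131.
μ = 1.853 − (-0.7388)·1.131 = 2.689.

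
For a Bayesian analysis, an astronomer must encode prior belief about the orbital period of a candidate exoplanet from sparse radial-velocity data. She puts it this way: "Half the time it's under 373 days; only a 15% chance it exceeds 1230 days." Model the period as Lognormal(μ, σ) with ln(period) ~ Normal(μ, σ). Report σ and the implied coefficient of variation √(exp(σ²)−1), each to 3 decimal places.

σ ≈ 1.151, CV ≈ 1.662

If T ~ Lognormal(μ,σ) then ln T ~ Normal(μ,σ), so the p-quantile of ln T is μ + z_p·σ.
ln(373) = 5.922 and ln(1230) = 7.115; z_{0.5} = 0, z_{0.85} = 1.036.
σ = (7.115 − 5.922)/(1.036 − (0)) = 1.151.
μ = 5.922 − (0)·1.151 = 5.922.
CV = √(exp(σ²)−1) = √(exp(1.3254)−1) = 1.662.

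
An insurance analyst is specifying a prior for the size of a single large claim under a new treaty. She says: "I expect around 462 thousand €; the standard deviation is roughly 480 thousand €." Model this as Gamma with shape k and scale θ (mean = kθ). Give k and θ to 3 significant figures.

For Gamma(k, scale θ): mean = kθ, variance = kθ², so CV = 1/√k.
CV = SD/mean = 480/462 = 1.039, hence k = 1/CV² = 0.926.
Then θ = mean/k = 462/0.926 = 499.

k ≈ 0.926, θ ≈ 499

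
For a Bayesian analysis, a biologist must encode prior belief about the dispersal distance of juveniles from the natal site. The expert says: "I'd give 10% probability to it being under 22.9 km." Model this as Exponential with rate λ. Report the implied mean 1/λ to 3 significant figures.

mean ≈ 217 km

P(T < 22.9) = 1 − e^(−λ·22.9) = 0.1, so λ = −ln(1−0.1)/22.9 = −ln(0.9)/22.9 = 0.0046.
Mean = 1/λ = 217 km.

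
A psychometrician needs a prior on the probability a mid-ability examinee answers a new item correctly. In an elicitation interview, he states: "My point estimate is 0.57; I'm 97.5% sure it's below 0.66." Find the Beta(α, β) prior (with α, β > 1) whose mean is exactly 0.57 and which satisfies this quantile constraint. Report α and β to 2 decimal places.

α ≈ 63.72, β ≈ 48.07

With mean 0.57 fixed, write α = 0.57s, β = 0.43s where s = α+β.
Need P(θ < 0.66) = 0.975 under Beta(0.57s, 0.43s). Normal approximation: (q−m)/√(m(1−m)/s) ≈ z_{0.975} = 1.96, so s ≈ 0.57·0.43·(1.96)²/(0.66−0.57)² = 116.2.
At s = 116.2: P(θ<0.66) ≈ 0.977. Adjusting to match 0.975 gives s ≈ 111.79.
So α = 0.57·111.79 ≈ 63.72, β = 0.43·111.79 ≈ 48.07.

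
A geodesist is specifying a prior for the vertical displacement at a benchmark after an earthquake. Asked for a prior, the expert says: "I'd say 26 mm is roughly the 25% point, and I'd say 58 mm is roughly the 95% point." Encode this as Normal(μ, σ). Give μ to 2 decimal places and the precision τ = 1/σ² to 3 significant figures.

For Normal(μ,σ), the p-quantile is μ + z_p·σ. Here z_{0.25} = -0.6745, z_{0.95} = 1.645.
So 26 = μ − 0.6745σ and 58 = μ + 1.645σ.
Subtracting: σ = (58 − 26)/(1.645 − (-0.6745)) = 13.80.
Then μ = 26 − (-0.6745)·13.80 = 35.31.
Precision τ = 1/σ² = 1/13.8² = 0.00525.

μ = 35.31, τ = 0.00525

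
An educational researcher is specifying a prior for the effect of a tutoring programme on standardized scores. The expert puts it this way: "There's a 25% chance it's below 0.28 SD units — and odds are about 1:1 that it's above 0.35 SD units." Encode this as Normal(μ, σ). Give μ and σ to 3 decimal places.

The p-quantile of Normal(μ,σ) is μ + z_p·σ, with z_{0.25} = -0.6745 and z_{0.5} = 0.
Eliminate σ: μ = (z₂·x₁ − z₁·x₂)/(z₂ − z₁) = (0·0.28 − (-0.6745)·0.35)/0.6745 = 0.350.
Then σ = (x₂ − x₁)/(z₂ − z₁) = (0.35 − 0.28)/0.6745 = 0.104.

μ = 0.350, σ = 0.104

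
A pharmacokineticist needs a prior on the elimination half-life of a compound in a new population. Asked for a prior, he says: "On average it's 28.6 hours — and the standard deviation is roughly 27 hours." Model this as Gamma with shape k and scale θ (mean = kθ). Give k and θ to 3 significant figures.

k ≈ 1.12, θ ≈ 25.5

For Gamma(k, scale θ): mean = kθ, variance = kθ², so CV = 1/√k.
CV = SD/mean = 27/28.6 = 0.9441, hence k = 1/CV² = 1.12.
Then θ = mean/k = 28.6/1.12 = 25.5.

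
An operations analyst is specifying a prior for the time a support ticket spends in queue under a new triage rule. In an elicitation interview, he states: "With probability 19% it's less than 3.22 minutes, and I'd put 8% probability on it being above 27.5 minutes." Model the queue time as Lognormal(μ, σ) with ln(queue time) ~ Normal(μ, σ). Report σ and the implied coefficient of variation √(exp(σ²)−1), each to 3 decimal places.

σ ≈ 0.939, CV ≈ 1.190

If T ~ Lognormal(μ,σ) then ln T ~ Normal(μ,σ), so the p-quantile of ln T is μ + z_p·σ.
ln(3.22) = 1.169 and ln(27.5) = 3.314; z_{0.19} = -0.8779, z_{0.92} = 1.405.
σ = (3.314 − 1.169)/(1.405 − (-0.8779)) = 0.939.
μ = 1.169 − (-0.8779)·0.939 = 1.994.
CV = √(exp(σ²)−1) = √(exp(0.8826)−1) = 1.190.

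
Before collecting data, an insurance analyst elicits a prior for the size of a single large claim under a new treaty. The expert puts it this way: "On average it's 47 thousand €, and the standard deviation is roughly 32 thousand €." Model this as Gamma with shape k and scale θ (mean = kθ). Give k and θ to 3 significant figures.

For Gamma(k, scale θ): mean = kθ, variance = kθ², so CV = 1/√k.
CV = SD/mean = 32/47 = 0.6809, hence k = 1/CV² = 2.16.
Then θ = mean/k = 47/2.16 = 21.8.

k ≈ 2.16, θ ≈ 21.8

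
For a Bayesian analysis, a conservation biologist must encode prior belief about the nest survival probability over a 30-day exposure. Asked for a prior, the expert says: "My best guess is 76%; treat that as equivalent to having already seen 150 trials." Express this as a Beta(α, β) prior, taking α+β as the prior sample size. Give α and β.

α = 114, β = 36

Under the effective-sample-size interpretation, Beta(α, β) has prior mean α/(α+β) and prior sample size α+β.
So α+β = 150 and α/(α+β) = 0.76, giving α = 0.76·150 = 114 and β = 150 − 114 = 36.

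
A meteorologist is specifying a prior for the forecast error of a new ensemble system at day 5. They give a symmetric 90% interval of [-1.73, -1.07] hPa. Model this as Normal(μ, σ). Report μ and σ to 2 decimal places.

A symmetric 90% interval runs μ ± z·σ with z = 1.645.
Half-width = 0.33, so σ = 0.33/1.645 = 0.20.
μ is the interval midpoint, -1.40.

μ = -1.40, σ = 0.20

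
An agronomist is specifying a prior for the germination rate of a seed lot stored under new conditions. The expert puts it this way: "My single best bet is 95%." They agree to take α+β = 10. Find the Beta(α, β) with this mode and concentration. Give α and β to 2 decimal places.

α = 8.60, β = 1.40

For α,β > 1 the Beta mode is (α−1)/(α+β−2). With α+β = 10, the mode is (α−1)/8.
Set (α−1)/8 = 0.95 → α = 1 + 0.95·8 = 8.60.
β = 10 − α = 1.40.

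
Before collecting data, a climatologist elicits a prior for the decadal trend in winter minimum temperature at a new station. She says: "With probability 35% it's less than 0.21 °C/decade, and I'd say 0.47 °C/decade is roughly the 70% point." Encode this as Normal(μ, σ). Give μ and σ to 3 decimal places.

The p-quantile of Normal(μ,σ) is μ + z_p·σ, with z_{0.35} = -0.3853 and z_{0.7} = 0.5244.
Eliminate σ: μ = (z₂·x₁ − z₁·x₂)/(z₂ − z₁) = (0.5244·0.21 − (-0.3853)·0.47)/0.9097 = 0.320.
Then σ = (x₂ − x₁)/(z₂ − z₁) = (0.47 − 0.21)/0.9097 = 0.286.

μ = 0.320, σ = 0.286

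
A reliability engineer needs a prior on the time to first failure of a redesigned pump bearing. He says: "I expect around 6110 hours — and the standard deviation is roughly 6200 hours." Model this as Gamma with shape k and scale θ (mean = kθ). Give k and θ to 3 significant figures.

For Gamma(k, scale θ): mean = kθ, variance = kθ², so CV = 1/√k.
CV = SD/mean = 6200/6110 = 1.015, hence k = 1/CV² = 0.971.
Then θ = mean/k = 6110/0.971 = 6290.

k ≈ 0.971, θ ≈ 6290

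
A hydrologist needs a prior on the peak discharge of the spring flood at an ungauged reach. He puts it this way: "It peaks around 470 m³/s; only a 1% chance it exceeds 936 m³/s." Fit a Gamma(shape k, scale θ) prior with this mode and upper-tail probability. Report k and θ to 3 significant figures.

k ≈ 11.4, θ ≈ 45.4

Gamma(k,θ) with k>1 has mode (k−1)θ, so θ = 470/(k−1).
Need P(X < 936) = 0.99 with θ tied to k this way. Start at k = 2, θ = 470: P(X<936) ≈ 0.592.
Too low — raise k to concentrate. Iterating converges to k ≈ 11.4.
Then θ = 470/(11.4−1) ≈ 45.4.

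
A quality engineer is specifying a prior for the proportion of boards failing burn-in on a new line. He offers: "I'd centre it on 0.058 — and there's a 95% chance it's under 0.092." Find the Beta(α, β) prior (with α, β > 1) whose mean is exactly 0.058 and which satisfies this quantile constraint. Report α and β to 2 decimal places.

α ≈ 8.84, β ≈ 143.59

With mean 0.058 fixed, write α = 0.058s, β = 0.942s where s = α+β.
Need P(θ < 0.092) = 0.95 under Beta(0.058s, 0.942s). Normal approximation: (q−m)/√(m(1−m)/s) ≈ z_{0.95} = 1.64, so s ≈ 0.058·0.942·(1.64)²/(0.092−0.058)² = 127.9.
At s = 127.9: P(θ<0.092) ≈ 0.936. Adjusting to match 0.95 gives s ≈ 152.43.
So α = 0.058·152.43 ≈ 8.84, β = 0.942·152.43 ≈ 143.59.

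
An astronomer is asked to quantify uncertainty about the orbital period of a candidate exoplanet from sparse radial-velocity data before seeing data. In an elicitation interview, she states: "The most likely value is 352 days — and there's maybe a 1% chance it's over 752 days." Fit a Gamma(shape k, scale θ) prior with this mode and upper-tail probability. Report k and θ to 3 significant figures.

k ≈ 9.42, θ ≈ 41.8

Gamma(k,θ) with k>1 has mode (k−1)θ, so θ = 352/(k−1).
Need P(X < 752) = 0.99 with θ tied to k this way. Start at k = 2, θ = 352: P(X<752) ≈ 0.630.
Too low — raise k to concentrate. Iterating converges to k ≈ 9.42.
Then θ = 352/(9.42−1) ≈ 41.8.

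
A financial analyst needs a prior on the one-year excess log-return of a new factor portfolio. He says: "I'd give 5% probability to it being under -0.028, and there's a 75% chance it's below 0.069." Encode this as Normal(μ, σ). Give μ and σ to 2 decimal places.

μ = 0.04, σ = 0.04

The p-quantile of Normal(μ,σ) is μ + z_p·σ, with z_{0.05} = -1.645 and z_{0.75} = 0.6745.
Eliminate σ: μ = (z₂·x₁ − z₁·x₂)/(z₂ − z₁) = (0.6745·-0.028 − (-1.645)·0.069)/2.319 = 0.04.
Then σ = (x₂ − x₁)/(z₂ − z₁) = (0.069 − -0.028)/2.319 = 0.04.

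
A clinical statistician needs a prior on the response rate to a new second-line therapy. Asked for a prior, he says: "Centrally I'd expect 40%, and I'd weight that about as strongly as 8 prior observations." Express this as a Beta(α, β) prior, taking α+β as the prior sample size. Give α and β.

Under the effective-sample-size interpretation, Beta(α, β) has prior mean α/(α+β) and prior sample size α+β.
So α+β = 8 and α/(α+β) = 0.4, giving α = 0.4·8 = 3.2 and β = 8 − 3.2 = 4.8.

α = 3.2, β = 4.8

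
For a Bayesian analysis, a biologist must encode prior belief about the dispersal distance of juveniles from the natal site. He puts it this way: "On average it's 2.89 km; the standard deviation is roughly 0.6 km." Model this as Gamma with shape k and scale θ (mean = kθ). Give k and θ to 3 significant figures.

k ≈ 23.2, θ ≈ 0.125

For Gamma(k, scale θ): mean = kθ, variance = kθ², so CV = 1/√k.
CV = SD/mean = 0.6/2.89 = 0.2076, hence k = 1/CV² = 23.2.
Then θ = mean/k = 2.89/23.2 = 0.125.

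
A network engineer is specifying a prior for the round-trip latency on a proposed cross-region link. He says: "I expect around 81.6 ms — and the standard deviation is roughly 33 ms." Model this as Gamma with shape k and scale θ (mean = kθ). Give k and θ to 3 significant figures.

k ≈ 6.11, θ ≈ 13.3

For Gamma(k, scale θ): mean = kθ, variance = kθ², so CV = 1/√k.
CV = SD/mean = 33/81.6 = 0.4044, hence k = 1/CV² = 6.11.
Then θ = mean/k = 81.6/6.11 = 13.3.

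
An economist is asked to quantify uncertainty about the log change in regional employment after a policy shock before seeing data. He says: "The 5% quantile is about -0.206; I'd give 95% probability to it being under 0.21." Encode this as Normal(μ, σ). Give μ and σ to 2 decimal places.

For Normal(μ,σ), the p-quantile is μ + z_p·σ. Here z_{0.05} = -1.645, z_{0.95} = 1.645.
So -0.206 = μ − 1.645σ and 0.21 = μ + 1.645σ.
Subtracting: σ = (0.21 − -0.206)/(1.645 − (-1.645)) = 0.13.
Then μ = -0.206 − (-1.645)·0.13 = 0.00.

μ = 0.00, σ = 0.13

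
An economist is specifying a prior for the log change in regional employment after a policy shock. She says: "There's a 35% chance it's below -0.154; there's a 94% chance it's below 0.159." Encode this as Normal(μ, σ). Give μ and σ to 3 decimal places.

μ = -0.092, σ = 0.161

For Normal(μ,σ), the p-quantile is μ + z_p·σ. Here z_{0.35} = -0.3853, z_{0.94} = 1.555.
So -0.154 = μ − 0.3853σ and 0.159 = μ + 1.555σ.
Subtracting: σ = (0.159 − -0.154)/(1.555 − (-0.3853)) = 0.161.
Then μ = -0.154 − (-0.3853)·0.161 = -0.092.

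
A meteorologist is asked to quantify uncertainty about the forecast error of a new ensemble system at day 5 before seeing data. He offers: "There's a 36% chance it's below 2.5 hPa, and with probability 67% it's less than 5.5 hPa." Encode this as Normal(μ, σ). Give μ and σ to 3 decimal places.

μ = 3.847, σ = 3.758

For Normal(μ,σ), the p-quantile is μ + z_p·σ. Here z_{0.36} = -0.3585, z_{0.67} = 0.4399.
So 2.5 = μ − 0.3585σ and 5.5 = μ + 0.4399σ.
Subtracting: σ = (5.5 − 2.5)/(0.4399 − (-0.3585)) = 3.758.
Then μ = 2.5 − (-0.3585)·3.758 = 3.847.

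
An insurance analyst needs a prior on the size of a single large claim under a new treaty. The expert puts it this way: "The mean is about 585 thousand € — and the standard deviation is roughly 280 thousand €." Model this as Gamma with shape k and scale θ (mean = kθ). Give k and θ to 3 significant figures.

For Gamma(k, scale θ): mean = kθ, variance = kθ², so CV = 1/√k.
CV = SD/mean = 280/585 = 0.4786, hence k = 1/CV² = 4.37.
Then θ = mean/k = 585/4.37 = 134.

k ≈ 4.37, θ ≈ 134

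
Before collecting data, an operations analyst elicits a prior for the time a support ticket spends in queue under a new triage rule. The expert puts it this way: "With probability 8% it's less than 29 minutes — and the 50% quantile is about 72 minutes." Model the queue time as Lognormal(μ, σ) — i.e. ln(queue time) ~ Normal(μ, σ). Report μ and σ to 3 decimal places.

μ ≈ 4.277, σ ≈ 0.647

If T ~ Lognormal(μ,σ) then ln T ~ Normal(μ,σ), so the p-quantile of ln T is μ + z_p·σ.
ln(29) = 3.367 and ln(72) = 4.277; z_{0.08} = -1.405, z_{0.5} = 0.
σ = (4.277 − 3.367)/(0 − (-1.405)) = 0.647.
μ = 3.367 − (-1.405)·0.647 = 4.277.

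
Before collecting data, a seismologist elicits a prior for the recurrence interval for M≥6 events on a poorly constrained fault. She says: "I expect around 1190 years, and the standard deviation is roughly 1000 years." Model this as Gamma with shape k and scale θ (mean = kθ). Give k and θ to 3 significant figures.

For Gamma(k, scale θ): mean = kθ, variance = kθ², so CV = 1/√k.
CV = SD/mean = 1000/1190 = 0.8403, hence k = 1/CV² = 1.42.
Then θ = mean/k = 1190/1.42 = 840.

k ≈ 1.42, θ ≈ 840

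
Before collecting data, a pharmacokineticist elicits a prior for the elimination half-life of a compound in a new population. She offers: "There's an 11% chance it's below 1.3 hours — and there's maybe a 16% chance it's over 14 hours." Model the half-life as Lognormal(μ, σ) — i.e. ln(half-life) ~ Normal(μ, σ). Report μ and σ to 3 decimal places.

μ ≈ 1.575, σ ≈ 1.070

If T ~ Lognormal(μ,σ) then ln T ~ Normal(μ,σ), so the p-quantile of ln T is μ + z_p·σ.
ln(1.3) = 0.2624 and ln(14) = 2.639; z_{0.11} = -1.227, z_{0.84} = 0.9945.
σ = (2.639 − 0.2624)/(0.9945 − (-1.227)) = 1.070.
μ = 0.2624 − (-1.227)·1.070 = 1.575.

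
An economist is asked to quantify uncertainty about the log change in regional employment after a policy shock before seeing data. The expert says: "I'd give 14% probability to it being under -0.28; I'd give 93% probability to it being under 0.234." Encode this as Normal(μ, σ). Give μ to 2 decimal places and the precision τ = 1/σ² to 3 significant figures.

For Normal(μ,σ), the p-quantile is μ + z_p·σ. Here z_{0.14} = -1.08, z_{0.93} = 1.476.
So -0.28 = μ − 1.08σ and 0.234 = μ + 1.476σ.
Subtracting: σ = (0.234 − -0.28)/(1.476 − (-1.08)) = 0.20.
Then μ = -0.28 − (-1.08)·0.20 = -0.06.
Precision τ = 1/σ² = 1/0.2011² = 24.7.

μ = -0.06, τ = 24.7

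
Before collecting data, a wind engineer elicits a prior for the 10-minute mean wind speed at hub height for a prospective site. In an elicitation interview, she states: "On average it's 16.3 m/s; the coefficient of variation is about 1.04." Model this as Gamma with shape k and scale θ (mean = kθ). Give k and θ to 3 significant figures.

k ≈ 0.925, θ ≈ 17.6

For Gamma(k, scale θ): mean = kθ, variance = kθ², so CV = 1/√k.
CV = 1.04, hence k = 1/CV² = 0.925.
Then θ = mean/k = 16.3/0.925 = 17.6.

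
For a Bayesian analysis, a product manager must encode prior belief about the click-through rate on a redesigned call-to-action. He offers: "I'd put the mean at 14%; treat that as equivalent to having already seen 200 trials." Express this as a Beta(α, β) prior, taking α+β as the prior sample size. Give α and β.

α = 28, β = 172

Under the effective-sample-size interpretation, Beta(α, β) has prior mean α/(α+β) and prior sample size α+β.
So α+β = 200 and α/(α+β) = 0.14, giving α = 0.14·200 = 28 and β = 200 − 28 = 172.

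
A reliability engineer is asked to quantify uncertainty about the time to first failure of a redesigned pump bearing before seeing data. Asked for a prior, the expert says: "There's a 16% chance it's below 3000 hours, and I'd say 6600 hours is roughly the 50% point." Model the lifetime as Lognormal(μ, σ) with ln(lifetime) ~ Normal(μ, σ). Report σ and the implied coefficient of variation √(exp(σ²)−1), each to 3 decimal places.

σ ≈ 0.793, CV ≈ 0.935

If T ~ Lognormal(μ,σ) then ln T ~ Normal(μ,σ), so the p-quantile of ln T is μ + z_p·σ.
ln(3000) = 8.006 and ln(6600) = 8.795; z_{0.16} = -0.9945, z_{0.5} = 0.
σ = (8.795 − 8.006)/(0 − (-0.9945)) = 0.793.
μ = 8.006 − (-0.9945)·0.793 = 8.795.
CV = √(exp(σ²)−1) = √(exp(0.6286)−1) = 0.935.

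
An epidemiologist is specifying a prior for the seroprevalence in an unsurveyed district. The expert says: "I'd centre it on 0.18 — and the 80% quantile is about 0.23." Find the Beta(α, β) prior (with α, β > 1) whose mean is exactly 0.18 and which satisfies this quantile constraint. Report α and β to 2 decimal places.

With mean 0.18 fixed, write α = 0.18s, β = 0.82s where s = α+β.
Need P(θ < 0.23) = 0.8 under Beta(0.18s, 0.82s). Normal approximation: (q−m)/√(m(1−m)/s) ≈ z_{0.8} = 0.842, so s ≈ 0.18·0.82·(0.842)²/(0.23−0.18)² = 41.8.
At s = 41.8: P(θ<0.23) ≈ 0.808. Adjusting to match 0.8 gives s ≈ 38.48.
So α = 0.18·38.48 ≈ 6.93, β = 0.82·38.48 ≈ 31.55.

α ≈ 6.93, β ≈ 31.55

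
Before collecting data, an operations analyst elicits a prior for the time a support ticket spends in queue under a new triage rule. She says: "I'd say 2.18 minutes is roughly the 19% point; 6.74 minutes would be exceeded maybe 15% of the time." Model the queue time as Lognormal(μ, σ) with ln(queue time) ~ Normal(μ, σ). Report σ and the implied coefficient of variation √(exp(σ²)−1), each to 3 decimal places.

σ ≈ 0.590, CV ≈ 0.645

If T ~ Lognormal(μ,σ) then ln T ~ Normal(μ,σ), so the p-quantile of ln T is μ + z_p·σ.
ln(2.18) = 0.7793 and ln(6.74) = 1.908; z_{0.19} = -0.8779, z_{0.85} = 1.036.
σ = (1.908 − 0.7793)/(1.036 − (-0.8779)) = 0.590.
μ = 0.7793 − (-0.8779)·0.590 = 1.297.
CV = √(exp(σ²)−1) = √(exp(0.3477)−1) = 0.645.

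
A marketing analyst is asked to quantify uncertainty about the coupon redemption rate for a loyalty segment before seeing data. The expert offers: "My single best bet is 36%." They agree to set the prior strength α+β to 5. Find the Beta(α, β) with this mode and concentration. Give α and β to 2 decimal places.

α = 2.08, β = 2.92

For α,β > 1 the Beta mode is (α−1)/(α+β−2). With α+β = 5, the mode is (α−1)/3.
Set (α−1)/3 = 0.36 → α = 1 + 0.36·3 = 2.08.
β = 5 − α = 2.92.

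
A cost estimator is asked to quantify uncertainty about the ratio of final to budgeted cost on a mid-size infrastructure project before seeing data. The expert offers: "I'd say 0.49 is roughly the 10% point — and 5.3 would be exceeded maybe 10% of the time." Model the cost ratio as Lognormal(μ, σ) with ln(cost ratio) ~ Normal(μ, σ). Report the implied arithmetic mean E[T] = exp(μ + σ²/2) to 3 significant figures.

E[T] ≈ 2.48

If T ~ Lognormal(μ,σ) then ln T ~ Normal(μ,σ), so the p-quantile of ln T is μ + z_p·σ.
ln(0.49) = -0.7133 and ln(5.3) = 1.668; z_{0.1} = -1.282, z_{0.9} = 1.282.
σ = (1.668 − -0.7133)/(1.282 − (-1.282)) = 0.929.
μ = -0.7133 − (-1.282)·0.929 = 0.477.
E[T] = exp(μ + σ²/2) = exp(0.477 + 0.4315) = 2.48.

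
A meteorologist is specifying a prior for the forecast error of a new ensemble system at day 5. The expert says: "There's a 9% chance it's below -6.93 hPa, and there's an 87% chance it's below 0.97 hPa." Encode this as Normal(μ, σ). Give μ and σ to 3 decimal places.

μ = -2.637, σ = 3.202

For Normal(μ,σ), the p-quantile is μ + z_p·σ. Here z_{0.09} = -1.341, z_{0.87} = 1.126.
So -6.93 = μ − 1.341σ and 0.97 = μ + 1.126σ.
Subtracting: σ = (0.97 − -6.93)/(1.126 − (-1.341)) = 3.202.
Then μ = -6.93 − (-1.341)·3.202 = -2.637.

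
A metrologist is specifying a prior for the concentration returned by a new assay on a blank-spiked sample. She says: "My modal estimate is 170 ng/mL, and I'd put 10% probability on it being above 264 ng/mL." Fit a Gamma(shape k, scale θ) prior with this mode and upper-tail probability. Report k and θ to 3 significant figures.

Gamma(k,θ) with k>1 has mode (k−1)θ, so θ = 170/(k−1).
Need P(X < 264) = 0.9 with θ tied to k this way. Start at k = 2, θ = 170: P(X<264) ≈ 0.460.
Too low — raise k to concentrate. Iterating converges to k ≈ 10.7.
Then θ = 170/(10.7−1) ≈ 17.6.

k ≈ 10.7, θ ≈ 17.6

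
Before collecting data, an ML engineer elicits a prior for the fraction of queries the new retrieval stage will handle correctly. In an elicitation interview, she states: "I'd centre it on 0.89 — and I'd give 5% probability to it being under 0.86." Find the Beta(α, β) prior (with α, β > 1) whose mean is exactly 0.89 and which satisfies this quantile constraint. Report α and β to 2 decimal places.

With mean 0.89 fixed, write α = 0.89s, β = 0.11s where s = α+β.
Need P(θ < 0.86) = 0.05 under Beta(0.89s, 0.11s). Normal approximation: (q−m)/√(m(1−m)/s) ≈ z_{0.05} = -1.64, so s ≈ 0.89·0.11·(-1.64)²/(0.86−0.89)² = 294.3.
At s = 294.3: P(θ<0.86) ≈ 0.057. Adjusting to match 0.05 gives s ≈ 321.07.
So α = 0.89·321.07 ≈ 285.75, β = 0.11·321.07 ≈ 35.32.

α ≈ 285.75, β ≈ 35.32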